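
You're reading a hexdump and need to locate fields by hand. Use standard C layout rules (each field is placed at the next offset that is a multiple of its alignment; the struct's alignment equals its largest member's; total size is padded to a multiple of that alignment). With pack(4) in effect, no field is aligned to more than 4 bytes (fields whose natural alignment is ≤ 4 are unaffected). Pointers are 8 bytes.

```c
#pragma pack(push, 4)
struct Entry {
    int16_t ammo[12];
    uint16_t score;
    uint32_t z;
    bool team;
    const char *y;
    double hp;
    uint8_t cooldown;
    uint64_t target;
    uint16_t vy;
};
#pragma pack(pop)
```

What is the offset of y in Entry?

36

0..24  ammo  (24B, 2-aligned)
24..26  score  (2B, 2-aligned)
26..28  -- padding (2B)
28..32  z  (4B, 4-aligned)
32..33  team  (1B, 1-aligned)
33..36  -- padding (3B)
36..44  y  (8B, 4-aligned)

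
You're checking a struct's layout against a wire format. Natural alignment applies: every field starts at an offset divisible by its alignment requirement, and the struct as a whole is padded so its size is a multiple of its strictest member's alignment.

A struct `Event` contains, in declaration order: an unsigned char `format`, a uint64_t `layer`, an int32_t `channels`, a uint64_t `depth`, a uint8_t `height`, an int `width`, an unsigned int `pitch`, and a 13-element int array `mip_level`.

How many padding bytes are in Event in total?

14

@0: format [1B, align 1] → 1
+7 pad (align 8)
@8: layer [8B, align 8] → 16
@16: channels [4B, align 4] → 20
+4 pad (align 8)
@24: depth [8B, align 8] → 32
@32: height [1B, align 1] → 33
+3 pad (align 4)
@36: width [4B, align 4] → 40
@40: pitch [4B, align 4] → 44
@44: mip_level [52B, align 4] → 96
size 96, align 8
data bytes 82, size 96 → padding 14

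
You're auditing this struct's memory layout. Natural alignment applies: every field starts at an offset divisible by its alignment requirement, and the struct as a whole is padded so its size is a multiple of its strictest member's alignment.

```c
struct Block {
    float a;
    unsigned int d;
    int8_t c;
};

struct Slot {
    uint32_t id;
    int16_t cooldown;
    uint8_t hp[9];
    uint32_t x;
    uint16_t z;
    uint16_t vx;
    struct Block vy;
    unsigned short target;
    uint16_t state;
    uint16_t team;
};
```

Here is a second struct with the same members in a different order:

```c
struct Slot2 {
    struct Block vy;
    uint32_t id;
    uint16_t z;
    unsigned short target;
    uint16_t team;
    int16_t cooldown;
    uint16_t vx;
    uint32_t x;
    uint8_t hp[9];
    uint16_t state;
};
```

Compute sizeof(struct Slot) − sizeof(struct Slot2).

Block: a at 0 (size 4, align 4) → ends 4; d at 4 (size 4, align 4) → ends 8; c at 8 (size 1, align 1) → ends 9; tail pad 3 to reach multiple of 4; total 12 bytes, alignment 4
id at 0 (size 4, align 4) → ends 4
cooldown at 4 (size 2, align 2) → ends 6
hp at 6 (size 9, align 1) → ends 15
pad 1 to align 4 for x
x at 16 (size 4, align 4) → ends 20
z at 20 (size 2, align 2) → ends 22
vx at 22 (size 2, align 2) → ends 24
vy at 24 (size 12, align 4) → ends 36
target at 36 (size 2, align 2) → ends 38
state at 38 (size 2, align 2) → ends 40
team at 40 (size 2, align 2) → ends 42
tail pad 2 to reach multiple of 4
total 44 bytes, alignment 4
— Slot2 —
vy at 0 (size 12, align 4) → ends 12
id at 12 (size 4, align 4) → ends 16
z at 16 (size 2, align 2) → ends 18
target at 18 (size 2, align 2) → ends 20
team at 20 (size 2, align 2) → ends 22
cooldown at 22 (size 2, align 2) → ends 24
vx at 24 (size 2, align 2) → ends 26
pad 2 to align 4 for x
x at 28 (size 4, align 4) → ends 32
hp at 32 (size 9, align 1) → ends 41
pad 1 to align 2 for state
state at 42 (size 2, align 2) → ends 44
total 44 bytes, alignment 4
44 − 44 = 0

0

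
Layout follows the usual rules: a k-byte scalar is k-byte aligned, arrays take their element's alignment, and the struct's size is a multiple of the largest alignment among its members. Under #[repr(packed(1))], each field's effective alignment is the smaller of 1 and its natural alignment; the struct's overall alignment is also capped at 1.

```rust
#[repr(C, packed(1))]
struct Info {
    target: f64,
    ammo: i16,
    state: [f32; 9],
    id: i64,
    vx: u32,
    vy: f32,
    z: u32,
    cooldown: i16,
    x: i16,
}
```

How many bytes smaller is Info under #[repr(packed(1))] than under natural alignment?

natural layout:
  0..8  target  (8B, 8-aligned)
  8..10  ammo  (2B, 2-aligned)
  10..12  -- padding (2B)
  12..48  state  (36B, 4-aligned)
  48..56  id  (8B, 8-aligned)
  56..60  vx  (4B, 4-aligned)
  60..64  vy  (4B, 4-aligned)
  64..68  z  (4B, 4-aligned)
  68..70  cooldown  (2B, 2-aligned)
  70..72  x  (2B, 2-aligned)
  sizeof = 72, alignof = 8
packed(1) layout:
  0..8  target  (8B, 1-aligned)
  8..10  ammo  (2B, 1-aligned)
  10..46  state  (36B, 1-aligned)
  46..54  id  (8B, 1-aligned)
  54..58  vx  (4B, 1-aligned)
  58..62  vy  (4B, 1-aligned)
  62..66  z  (4B, 1-aligned)
  66..68  cooldown  (2B, 1-aligned)
  68..70  x  (2B, 1-aligned)
  sizeof = 70, alignof = 1
72 − 70 = 2

2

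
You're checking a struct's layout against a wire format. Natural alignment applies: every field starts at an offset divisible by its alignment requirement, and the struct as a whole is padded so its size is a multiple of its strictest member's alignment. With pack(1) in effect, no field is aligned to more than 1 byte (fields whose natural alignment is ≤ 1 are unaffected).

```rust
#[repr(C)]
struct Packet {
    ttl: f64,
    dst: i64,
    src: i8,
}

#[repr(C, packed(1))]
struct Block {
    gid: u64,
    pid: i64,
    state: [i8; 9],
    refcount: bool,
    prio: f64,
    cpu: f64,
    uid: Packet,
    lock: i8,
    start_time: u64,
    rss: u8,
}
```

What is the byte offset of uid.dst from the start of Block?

Packet: ttl at 0 (size 8, align 8) → ends 8; dst at 8 (size 8, align 8) → ends 16; src at 16 (size 1, align 1) → ends 17; tail pad 7 to reach multiple of 8; total 24 bytes, alignment 8
gid at 0 (size 8, align 1) → ends 8
pid at 8 (size 8, align 1) → ends 16
state at 16 (size 9, align 1) → ends 25
refcount at 25 (size 1, align 1) → ends 26
prio at 26 (size 8, align 1) → ends 34
cpu at 34 (size 8, align 1) → ends 42
uid at 42 (size 24, align 1) → ends 66
within Packet: dst at 8
42 + 8 = 50

50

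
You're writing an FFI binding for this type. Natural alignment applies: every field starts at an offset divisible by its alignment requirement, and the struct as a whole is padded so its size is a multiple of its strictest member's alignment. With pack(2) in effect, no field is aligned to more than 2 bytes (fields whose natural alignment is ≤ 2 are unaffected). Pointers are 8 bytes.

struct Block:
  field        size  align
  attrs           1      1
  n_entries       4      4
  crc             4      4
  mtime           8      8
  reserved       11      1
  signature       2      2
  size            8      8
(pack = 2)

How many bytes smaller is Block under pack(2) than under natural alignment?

natural layout:
  @0: attrs [1B, align 1] → 1
  +3 pad (align 4)
  @4: n_entries [4B, align 4] → 8
  @8: crc [4B, align 4] → 12
  +4 pad (align 8)
  @16: mtime [8B, align 8] → 24
  @24: reserved [11B, align 1] → 35
  +1 pad (align 2)
  @36: signature [2B, align 2] → 38
  +2 pad (align 8)
  @40: size [8B, align 8] → 48
  size 48, align 8
packed(2) layout:
  @0: attrs [1B, align 1] → 1
  +1 pad (align 2)
  @2: n_entries [4B, align 2] → 6
  @6: crc [4B, align 2] → 10
  @10: mtime [8B, align 2] → 18
  @18: reserved [11B, align 1] → 29
  +1 pad (align 2)
  @30: signature [2B, align 2] → 32
  @32: size [8B, align 2] → 40
  size 40, align 2
48 − 40 = 8

8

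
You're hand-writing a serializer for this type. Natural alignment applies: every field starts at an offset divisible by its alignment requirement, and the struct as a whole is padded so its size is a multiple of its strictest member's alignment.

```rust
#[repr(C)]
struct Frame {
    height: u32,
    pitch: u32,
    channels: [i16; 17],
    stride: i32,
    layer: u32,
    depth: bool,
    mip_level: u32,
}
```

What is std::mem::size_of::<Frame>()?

@0: height [4B, align 4] → 4
@4: pitch [4B, align 4] → 8
@8: channels [34B, align 2] → 42
+2 pad (align 4)
@44: stride [4B, align 4] → 48
@48: layer [4B, align 4] → 52
@52: depth [1B, align 1] → 53
+3 pad (align 4)
@56: mip_level [4B, align 4] → 60
size 60, align 4

60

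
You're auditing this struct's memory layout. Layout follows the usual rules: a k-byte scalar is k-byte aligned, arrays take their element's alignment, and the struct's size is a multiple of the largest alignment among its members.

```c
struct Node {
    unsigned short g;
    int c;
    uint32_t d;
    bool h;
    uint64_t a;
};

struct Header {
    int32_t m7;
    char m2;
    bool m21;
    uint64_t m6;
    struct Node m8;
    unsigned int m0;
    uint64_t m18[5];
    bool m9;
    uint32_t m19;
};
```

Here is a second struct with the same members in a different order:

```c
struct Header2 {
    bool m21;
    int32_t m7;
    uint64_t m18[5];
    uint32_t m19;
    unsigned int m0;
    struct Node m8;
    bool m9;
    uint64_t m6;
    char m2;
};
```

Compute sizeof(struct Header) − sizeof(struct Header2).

-8

Node: @0: g [2B, align 2] → 2; +2 pad (align 4); @4: c [4B, align 4] → 8; @8: d [4B, align 4] → 12; @12: h [1B, align 1] → 13; +3 pad (align 8); @16: a [8B, align 8] → 24; size 24, align 8
@0: m7 [4B, align 4] → 4
@4: m2 [1B, align 1] → 5
@5: m21 [1B, align 1] → 6
+2 pad (align 8)
@8: m6 [8B, align 8] → 16
@16: m8 [24B, align 8] → 40
@40: m0 [4B, align 4] → 44
+4 pad (align 8)
@48: m18 [40B, align 8] → 88
@88: m9 [1B, align 1] → 89
+3 pad (align 4)
@92: m19 [4B, align 4] → 96
size 96, align 8
— Header2 —
@0: m21 [1B, align 1] → 1
+3 pad (align 4)
@4: m7 [4B, align 4] → 8
@8: m18 [40B, align 8] → 48
@48: m19 [4B, align 4] → 52
@52: m0 [4B, align 4] → 56
@56: m8 [24B, align 8] → 80
@80: m9 [1B, align 1] → 81
+7 pad (align 8)
@88: m6 [8B, align 8] → 96
@96: m2 [1B, align 1] → 97
+7 tail pad (align 8)
size 104, align 8
96 − 104 = -8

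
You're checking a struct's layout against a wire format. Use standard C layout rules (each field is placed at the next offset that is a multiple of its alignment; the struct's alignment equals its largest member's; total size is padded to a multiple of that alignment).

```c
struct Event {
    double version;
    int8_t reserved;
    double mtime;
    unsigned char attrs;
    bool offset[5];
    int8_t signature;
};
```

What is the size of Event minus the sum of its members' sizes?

8

version at 0 (size 8, align 8) → ends 8
reserved at 8 (size 1, align 1) → ends 9
pad 7 to align 8 for mtime
mtime at 16 (size 8, align 8) → ends 24
attrs at 24 (size 1, align 1) → ends 25
offset at 25 (size 5, align 1) → ends 30
signature at 30 (size 1, align 1) → ends 31
tail pad 1 to reach multiple of 8
total 32 bytes, alignment 8
data bytes 24, size 32 → padding 8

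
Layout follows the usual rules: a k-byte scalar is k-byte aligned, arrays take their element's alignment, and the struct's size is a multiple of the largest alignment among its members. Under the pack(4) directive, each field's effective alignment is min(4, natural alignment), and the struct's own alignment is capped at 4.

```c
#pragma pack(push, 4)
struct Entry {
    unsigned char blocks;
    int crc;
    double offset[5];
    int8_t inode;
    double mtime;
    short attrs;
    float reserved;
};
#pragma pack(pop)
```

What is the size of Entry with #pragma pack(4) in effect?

68

0..1  blocks  (1B, 1-aligned)
1..4  -- padding (3B)
4..8  crc  (4B, 4-aligned)
8..48  offset  (40B, 4-aligned)
48..49  inode  (1B, 1-aligned)
49..52  -- padding (3B)
52..60  mtime  (8B, 4-aligned)
60..62  attrs  (2B, 2-aligned)
62..64  -- padding (2B)
64..68  reserved  (4B, 4-aligned)
sizeof = 68, alignof = 4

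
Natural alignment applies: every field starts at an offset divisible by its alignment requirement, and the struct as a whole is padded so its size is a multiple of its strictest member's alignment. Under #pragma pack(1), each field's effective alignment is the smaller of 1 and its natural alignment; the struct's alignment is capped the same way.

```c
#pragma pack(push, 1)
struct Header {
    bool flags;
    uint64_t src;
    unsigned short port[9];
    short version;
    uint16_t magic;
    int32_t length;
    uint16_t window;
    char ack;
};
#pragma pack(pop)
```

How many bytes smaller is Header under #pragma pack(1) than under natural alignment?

10

natural layout:
  flags at 0 (size 1, align 1) → ends 1
  pad 7 to align 8 for src
  src at 8 (size 8, align 8) → ends 16
  port at 16 (size 18, align 2) → ends 34
  version at 34 (size 2, align 2) → ends 36
  magic at 36 (size 2, align 2) → ends 38
  pad 2 to align 4 for length
  length at 40 (size 4, align 4) → ends 44
  window at 44 (size 2, align 2) → ends 46
  ack at 46 (size 1, align 1) → ends 47
  tail pad 1 to reach multiple of 8
  total 48 bytes, alignment 8
packed(1) layout:
  flags at 0 (size 1, align 1) → ends 1
  src at 1 (size 8, align 1) → ends 9
  port at 9 (size 18, align 1) → ends 27
  version at 27 (size 2, align 1) → ends 29
  magic at 29 (size 2, align 1) → ends 31
  length at 31 (size 4, align 1) → ends 35
  window at 35 (size 2, align 1) → ends 37
  ack at 37 (size 1, align 1) → ends 38
  total 38 bytes, alignment 1
48 − 38 = 10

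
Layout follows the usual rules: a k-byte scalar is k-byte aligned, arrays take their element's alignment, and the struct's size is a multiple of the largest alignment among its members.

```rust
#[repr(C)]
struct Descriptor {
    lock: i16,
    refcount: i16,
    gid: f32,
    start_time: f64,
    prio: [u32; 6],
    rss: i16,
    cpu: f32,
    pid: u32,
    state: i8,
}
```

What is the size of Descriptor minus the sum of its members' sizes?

5

lock at 0 (size 2, align 2) → ends 2
refcount at 2 (size 2, align 2) → ends 4
gid at 4 (size 4, align 4) → ends 8
start_time at 8 (size 8, align 8) → ends 16
prio at 16 (size 24, align 4) → ends 40
rss at 40 (size 2, align 2) → ends 42
pad 2 to align 4 for cpu
cpu at 44 (size 4, align 4) → ends 48
pid at 48 (size 4, align 4) → ends 52
state at 52 (size 1, align 1) → ends 53
tail pad 3 to reach multiple of 8
total 56 bytes, alignment 8
data bytes 51, size 56 → padding 5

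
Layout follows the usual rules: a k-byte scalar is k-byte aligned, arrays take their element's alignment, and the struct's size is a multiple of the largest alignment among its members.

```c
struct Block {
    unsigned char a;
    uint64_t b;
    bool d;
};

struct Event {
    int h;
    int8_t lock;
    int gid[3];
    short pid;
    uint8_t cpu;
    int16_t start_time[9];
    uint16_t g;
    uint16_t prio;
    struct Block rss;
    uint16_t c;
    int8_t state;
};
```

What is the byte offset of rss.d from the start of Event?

64

Block: @0: a [1B, align 1] → 1; +7 pad (align 8); @8: b [8B, align 8] → 16; @16: d [1B, align 1] → 17; +7 tail pad (align 8); size 24, align 8
@0: h [4B, align 4] → 4
@4: lock [1B, align 1] → 5
+3 pad (align 4)
@8: gid [12B, align 4] → 20
@20: pid [2B, align 2] → 22
@22: cpu [1B, align 1] → 23
+1 pad (align 2)
@24: start_time [18B, align 2] → 42
@42: g [2B, align 2] → 44
@44: prio [2B, align 2] → 46
+2 pad (align 8)
@48: rss [24B, align 8] → 72
within Block: d at 16
48 + 16 = 64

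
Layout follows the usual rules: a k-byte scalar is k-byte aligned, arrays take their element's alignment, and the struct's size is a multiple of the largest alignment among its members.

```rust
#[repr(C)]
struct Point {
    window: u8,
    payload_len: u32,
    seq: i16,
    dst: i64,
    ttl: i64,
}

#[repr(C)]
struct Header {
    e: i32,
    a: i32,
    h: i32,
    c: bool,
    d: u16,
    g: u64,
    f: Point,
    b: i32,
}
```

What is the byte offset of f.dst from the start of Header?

Point: 0..1  window  (1B, 1-aligned); 1..4  -- padding (3B); 4..8  payload_len  (4B, 4-aligned); 8..10  seq  (2B, 2-aligned); 10..16  -- padding (6B); 16..24  dst  (8B, 8-aligned); 24..32  ttl  (8B, 8-aligned); sizeof = 32, alignof = 8
0..4  e  (4B, 4-aligned)
4..8  a  (4B, 4-aligned)
8..12  h  (4B, 4-aligned)
12..13  c  (1B, 1-aligned)
13..14  -- padding (1B)
14..16  d  (2B, 2-aligned)
16..24  g  (8B, 8-aligned)
24..56  f  (32B, 8-aligned)
within Point: dst at 16
24 + 16 = 40

40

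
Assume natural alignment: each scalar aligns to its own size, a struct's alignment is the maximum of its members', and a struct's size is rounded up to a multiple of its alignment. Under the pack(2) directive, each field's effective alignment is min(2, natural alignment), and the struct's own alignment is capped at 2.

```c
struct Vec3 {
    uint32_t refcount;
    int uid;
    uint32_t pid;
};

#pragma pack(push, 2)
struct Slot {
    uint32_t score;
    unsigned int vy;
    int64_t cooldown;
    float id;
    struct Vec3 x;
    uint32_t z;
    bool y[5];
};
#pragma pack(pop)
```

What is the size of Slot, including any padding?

Vec3: 0..4  refcount  (4B, 4-aligned); 4..8  uid  (4B, 4-aligned); 8..12  pid  (4B, 4-aligned); sizeof = 12, alignof = 4
0..4  score  (4B, 2-aligned)
4..8  vy  (4B, 2-aligned)
8..16  cooldown  (8B, 2-aligned)
16..20  id  (4B, 2-aligned)
20..32  x  (12B, 2-aligned)
32..36  z  (4B, 2-aligned)
36..41  y  (5B, 1-aligned)
41..42  -- tail padding (1B)
sizeof = 42, alignof = 2

42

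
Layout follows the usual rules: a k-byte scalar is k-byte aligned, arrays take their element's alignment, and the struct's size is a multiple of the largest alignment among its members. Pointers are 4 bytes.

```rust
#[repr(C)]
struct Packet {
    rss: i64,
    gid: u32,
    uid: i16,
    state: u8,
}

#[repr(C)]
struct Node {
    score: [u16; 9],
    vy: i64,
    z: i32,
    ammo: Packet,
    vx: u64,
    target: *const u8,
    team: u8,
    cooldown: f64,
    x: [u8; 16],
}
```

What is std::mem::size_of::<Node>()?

96

Packet: @0: rss [8B, align 8] → 8; @8: gid [4B, align 4] → 12; @12: uid [2B, align 2] → 14; @14: state [1B, align 1] → 15; +1 tail pad (align 8); size 16, align 8
@0: score [18B, align 2] → 18
+6 pad (align 8)
@24: vy [8B, align 8] → 32
@32: z [4B, align 4] → 36
+4 pad (align 8)
@40: ammo [16B, align 8] → 56
@56: vx [8B, align 8] → 64
@64: target [4B, align 4] → 68
@68: team [1B, align 1] → 69
+3 pad (align 8)
@72: cooldown [8B, align 8] → 80
@80: x [16B, align 1] → 96
size 96, align 8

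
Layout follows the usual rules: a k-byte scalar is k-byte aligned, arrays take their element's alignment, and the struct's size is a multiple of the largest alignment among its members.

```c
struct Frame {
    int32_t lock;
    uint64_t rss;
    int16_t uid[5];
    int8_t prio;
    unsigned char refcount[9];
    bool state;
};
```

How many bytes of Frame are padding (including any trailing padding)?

7

0..4  lock  (4B, 4-aligned)
4..8  -- padding (4B)
8..16  rss  (8B, 8-aligned)
16..26  uid  (10B, 2-aligned)
26..27  prio  (1B, 1-aligned)
27..36  refcount  (9B, 1-aligned)
36..37  state  (1B, 1-aligned)
37..40  -- tail padding (3B)
sizeof = 40, alignof = 8
data bytes 33, size 40 → padding 7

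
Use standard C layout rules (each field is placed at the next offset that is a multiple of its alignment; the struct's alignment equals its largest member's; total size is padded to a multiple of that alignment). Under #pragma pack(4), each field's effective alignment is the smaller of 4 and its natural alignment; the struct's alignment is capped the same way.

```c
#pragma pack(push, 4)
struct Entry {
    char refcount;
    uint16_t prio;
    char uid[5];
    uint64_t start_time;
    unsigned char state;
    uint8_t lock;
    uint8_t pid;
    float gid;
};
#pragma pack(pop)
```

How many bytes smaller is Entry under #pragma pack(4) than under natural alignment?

4

natural layout:
  refcount at 0 (size 1, align 1) → ends 1
  pad 1 to align 2 for prio
  prio at 2 (size 2, align 2) → ends 4
  uid at 4 (size 5, align 1) → ends 9
  pad 7 to align 8 for start_time
  start_time at 16 (size 8, align 8) → ends 24
  state at 24 (size 1, align 1) → ends 25
  lock at 25 (size 1, align 1) → ends 26
  pid at 26 (size 1, align 1) → ends 27
  pad 1 to align 4 for gid
  gid at 28 (size 4, align 4) → ends 32
  total 32 bytes, alignment 8
packed(4) layout:
  refcount at 0 (size 1, align 1) → ends 1
  pad 1 to align 2 for prio
  prio at 2 (size 2, align 2) → ends 4
  uid at 4 (size 5, align 1) → ends 9
  pad 3 to align 4 for start_time
  start_time at 12 (size 8, align 4) → ends 20
  state at 20 (size 1, align 1) → ends 21
  lock at 21 (size 1, align 1) → ends 22
  pid at 22 (size 1, align 1) → ends 23
  pad 1 to align 4 for gid
  gid at 24 (size 4, align 4) → ends 28
  total 28 bytes, alignment 4
32 − 28 = 4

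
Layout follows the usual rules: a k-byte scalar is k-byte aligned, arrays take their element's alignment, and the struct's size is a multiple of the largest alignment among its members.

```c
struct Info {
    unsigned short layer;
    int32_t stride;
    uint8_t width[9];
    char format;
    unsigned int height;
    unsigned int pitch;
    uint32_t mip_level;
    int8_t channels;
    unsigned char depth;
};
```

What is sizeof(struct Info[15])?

540

layer at 0 (size 2, align 2) → ends 2
pad 2 to align 4 for stride
stride at 4 (size 4, align 4) → ends 8
width at 8 (size 9, align 1) → ends 17
format at 17 (size 1, align 1) → ends 18
pad 2 to align 4 for height
height at 20 (size 4, align 4) → ends 24
pitch at 24 (size 4, align 4) → ends 28
mip_level at 28 (size 4, align 4) → ends 32
channels at 32 (size 1, align 1) → ends 33
depth at 33 (size 1, align 1) → ends 34
tail pad 2 to reach multiple of 4
total 36 bytes, alignment 4
array of 15: 15 × 36 = 540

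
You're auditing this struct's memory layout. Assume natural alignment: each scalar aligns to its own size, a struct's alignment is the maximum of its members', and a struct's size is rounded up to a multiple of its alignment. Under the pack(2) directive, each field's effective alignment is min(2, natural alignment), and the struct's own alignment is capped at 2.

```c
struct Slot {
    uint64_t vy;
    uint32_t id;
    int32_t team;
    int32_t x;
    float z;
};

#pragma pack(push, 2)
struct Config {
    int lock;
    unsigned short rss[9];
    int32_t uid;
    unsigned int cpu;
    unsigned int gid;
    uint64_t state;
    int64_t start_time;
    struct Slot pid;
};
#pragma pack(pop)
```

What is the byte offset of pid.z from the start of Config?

70

Slot: vy at 0 (size 8, align 8) → ends 8; id at 8 (size 4, align 4) → ends 12; team at 12 (size 4, align 4) → ends 16; x at 16 (size 4, align 4) → ends 20; z at 20 (size 4, align 4) → ends 24; total 24 bytes, alignment 8
lock at 0 (size 4, align 2) → ends 4
rss at 4 (size 18, align 2) → ends 22
uid at 22 (size 4, align 2) → ends 26
cpu at 26 (size 4, align 2) → ends 30
gid at 30 (size 4, align 2) → ends 34
state at 34 (size 8, align 2) → ends 42
start_time at 42 (size 8, align 2) → ends 50
pid at 50 (size 24, align 2) → ends 74
within Slot: z at 20
50 + 20 = 70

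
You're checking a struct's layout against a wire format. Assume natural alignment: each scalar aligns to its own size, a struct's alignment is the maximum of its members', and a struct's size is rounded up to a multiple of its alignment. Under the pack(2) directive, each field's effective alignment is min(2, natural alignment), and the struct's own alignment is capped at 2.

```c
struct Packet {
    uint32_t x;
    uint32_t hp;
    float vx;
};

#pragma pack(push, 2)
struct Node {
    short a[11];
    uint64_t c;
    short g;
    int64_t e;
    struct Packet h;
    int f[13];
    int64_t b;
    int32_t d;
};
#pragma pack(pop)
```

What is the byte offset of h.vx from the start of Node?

Packet: x at 0 (size 4, align 4) → ends 4; hp at 4 (size 4, align 4) → ends 8; vx at 8 (size 4, align 4) → ends 12; total 12 bytes, alignment 4
a at 0 (size 22, align 2) → ends 22
c at 22 (size 8, align 2) → ends 30
g at 30 (size 2, align 2) → ends 32
e at 32 (size 8, align 2) → ends 40
h at 40 (size 12, align 2) → ends 52
within Packet: vx at 8
40 + 8 = 48

48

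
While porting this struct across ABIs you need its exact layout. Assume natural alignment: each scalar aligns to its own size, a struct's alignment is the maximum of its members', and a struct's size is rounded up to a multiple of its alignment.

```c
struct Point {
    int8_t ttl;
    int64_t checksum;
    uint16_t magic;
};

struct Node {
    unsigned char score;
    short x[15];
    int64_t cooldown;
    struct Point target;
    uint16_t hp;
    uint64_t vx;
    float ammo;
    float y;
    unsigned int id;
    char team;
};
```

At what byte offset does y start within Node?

84

Point: 0..1  ttl  (1B, 1-aligned); 1..8  -- padding (7B); 8..16  checksum  (8B, 8-aligned); 16..18  magic  (2B, 2-aligned); 18..24  -- tail padding (6B); sizeof = 24, alignof = 8
0..1  score  (1B, 1-aligned)
1..2  -- padding (1B)
2..32  x  (30B, 2-aligned)
32..40  cooldown  (8B, 8-aligned)
40..64  target  (24B, 8-aligned)
64..66  hp  (2B, 2-aligned)
66..72  -- padding (6B)
72..80  vx  (8B, 8-aligned)
80..84  ammo  (4B, 4-aligned)
84..88  y  (4B, 4-aligned)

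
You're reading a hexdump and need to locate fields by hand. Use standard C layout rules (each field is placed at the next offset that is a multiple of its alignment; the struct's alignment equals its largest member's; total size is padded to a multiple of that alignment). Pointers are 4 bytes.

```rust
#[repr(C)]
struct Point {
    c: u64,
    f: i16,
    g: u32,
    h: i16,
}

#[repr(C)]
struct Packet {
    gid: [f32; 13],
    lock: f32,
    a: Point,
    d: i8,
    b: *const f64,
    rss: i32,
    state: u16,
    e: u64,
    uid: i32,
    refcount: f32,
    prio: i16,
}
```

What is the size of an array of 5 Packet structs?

600

Point: c at 0 (size 8, align 8) → ends 8; f at 8 (size 2, align 2) → ends 10; pad 2 to align 4 for g; g at 12 (size 4, align 4) → ends 16; h at 16 (size 2, align 2) → ends 18; tail pad 6 to reach multiple of 8; total 24 bytes, alignment 8
gid at 0 (size 52, align 4) → ends 52
lock at 52 (size 4, align 4) → ends 56
a at 56 (size 24, align 8) → ends 80
d at 80 (size 1, align 1) → ends 81
pad 3 to align 4 for b
b at 84 (size 4, align 4) → ends 88
rss at 88 (size 4, align 4) → ends 92
state at 92 (size 2, align 2) → ends 94
pad 2 to align 8 for e
e at 96 (size 8, align 8) → ends 104
uid at 104 (size 4, align 4) → ends 108
refcount at 108 (size 4, align 4) → ends 112
prio at 112 (size 2, align 2) → ends 114
tail pad 6 to reach multiple of 8
total 120 bytes, alignment 8
array of 5: 5 × 120 = 600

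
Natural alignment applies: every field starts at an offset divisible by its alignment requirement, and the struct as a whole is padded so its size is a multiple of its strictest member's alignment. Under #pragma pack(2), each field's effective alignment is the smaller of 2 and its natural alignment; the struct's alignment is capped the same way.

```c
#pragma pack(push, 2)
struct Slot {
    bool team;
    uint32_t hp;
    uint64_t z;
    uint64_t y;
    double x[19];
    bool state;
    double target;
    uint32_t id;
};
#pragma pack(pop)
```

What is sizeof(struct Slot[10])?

1880

team at 0 (size 1, align 1) → ends 1
pad 1 to align 2 for hp
hp at 2 (size 4, align 2) → ends 6
z at 6 (size 8, align 2) → ends 14
y at 14 (size 8, align 2) → ends 22
x at 22 (size 152, align 2) → ends 174
state at 174 (size 1, align 1) → ends 175
pad 1 to align 2 for target
target at 176 (size 8, align 2) → ends 184
id at 184 (size 4, align 2) → ends 188
total 188 bytes, alignment 2
array of 10: 10 × 188 = 1880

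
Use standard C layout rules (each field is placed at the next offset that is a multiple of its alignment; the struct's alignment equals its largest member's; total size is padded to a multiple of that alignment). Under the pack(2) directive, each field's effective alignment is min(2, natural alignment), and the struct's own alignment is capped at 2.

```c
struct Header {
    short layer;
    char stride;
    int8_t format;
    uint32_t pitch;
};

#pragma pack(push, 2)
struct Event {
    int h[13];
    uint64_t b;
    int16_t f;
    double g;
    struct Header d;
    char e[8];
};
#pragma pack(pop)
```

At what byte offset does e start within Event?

Header: @0: layer [2B, align 2] → 2; @2: stride [1B, align 1] → 3; @3: format [1B, align 1] → 4; @4: pitch [4B, align 4] → 8; size 8, align 4
@0: h [52B, align 2] → 52
@52: b [8B, align 2] → 60
@60: f [2B, align 2] → 62
@62: g [8B, align 2] → 70
@70: d [8B, align 2] → 78
@78: e [8B, align 1] → 86

78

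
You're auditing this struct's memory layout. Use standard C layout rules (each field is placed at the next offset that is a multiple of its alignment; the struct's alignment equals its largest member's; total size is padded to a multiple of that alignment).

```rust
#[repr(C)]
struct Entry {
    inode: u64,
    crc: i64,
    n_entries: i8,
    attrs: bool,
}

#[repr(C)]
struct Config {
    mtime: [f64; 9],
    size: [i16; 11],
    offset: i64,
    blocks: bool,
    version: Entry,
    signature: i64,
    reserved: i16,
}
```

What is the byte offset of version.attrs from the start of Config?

Entry: inode at 0 (size 8, align 8) → ends 8; crc at 8 (size 8, align 8) → ends 16; n_entries at 16 (size 1, align 1) → ends 17; attrs at 17 (size 1, align 1) → ends 18; tail pad 6 to reach multiple of 8; total 24 bytes, alignment 8
mtime at 0 (size 72, align 8) → ends 72
size at 72 (size 22, align 2) → ends 94
pad 2 to align 8 for offset
offset at 96 (size 8, align 8) → ends 104
blocks at 104 (size 1, align 1) → ends 105
pad 7 to align 8 for version
version at 112 (size 24, align 8) → ends 136
within Entry: attrs at 17
112 + 17 = 129

129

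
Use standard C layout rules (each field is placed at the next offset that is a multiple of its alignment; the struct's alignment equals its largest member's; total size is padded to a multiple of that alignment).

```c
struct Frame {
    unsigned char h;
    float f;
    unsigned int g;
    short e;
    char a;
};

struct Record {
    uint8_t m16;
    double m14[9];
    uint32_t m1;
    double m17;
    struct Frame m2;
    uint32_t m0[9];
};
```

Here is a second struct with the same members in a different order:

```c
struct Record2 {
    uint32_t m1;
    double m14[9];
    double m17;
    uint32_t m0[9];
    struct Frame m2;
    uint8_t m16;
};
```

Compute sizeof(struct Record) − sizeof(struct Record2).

Frame: 0..1  h  (1B, 1-aligned); 1..4  -- padding (3B); 4..8  f  (4B, 4-aligned); 8..12  g  (4B, 4-aligned); 12..14  e  (2B, 2-aligned); 14..15  a  (1B, 1-aligned); 15..16  -- tail padding (1B); sizeof = 16, alignof = 4
0..1  m16  (1B, 1-aligned)
1..8  -- padding (7B)
8..80  m14  (72B, 8-aligned)
80..84  m1  (4B, 4-aligned)
84..88  -- padding (4B)
88..96  m17  (8B, 8-aligned)
96..112  m2  (16B, 4-aligned)
112..148  m0  (36B, 4-aligned)
148..152  -- tail padding (4B)
sizeof = 152, alignof = 8
— Record2 —
0..4  m1  (4B, 4-aligned)
4..8  -- padding (4B)
8..80  m14  (72B, 8-aligned)
80..88  m17  (8B, 8-aligned)
88..124  m0  (36B, 4-aligned)
124..140  m2  (16B, 4-aligned)
140..141  m16  (1B, 1-aligned)
141..144  -- tail padding (3B)
sizeof = 144, alignof = 8
152 − 144 = 8

8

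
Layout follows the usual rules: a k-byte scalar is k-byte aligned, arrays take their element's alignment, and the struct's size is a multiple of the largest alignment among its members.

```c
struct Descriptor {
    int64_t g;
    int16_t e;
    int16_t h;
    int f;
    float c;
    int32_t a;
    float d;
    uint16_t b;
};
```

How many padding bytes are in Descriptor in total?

2

@0: g [8B, align 8] → 8
@8: e [2B, align 2] → 10
@10: h [2B, align 2] → 12
@12: f [4B, align 4] → 16
@16: c [4B, align 4] → 20
@20: a [4B, align 4] → 24
@24: d [4B, align 4] → 28
@28: b [2B, align 2] → 30
+2 tail pad (align 8)
size 32, align 8
data bytes 30, size 32 → padding 2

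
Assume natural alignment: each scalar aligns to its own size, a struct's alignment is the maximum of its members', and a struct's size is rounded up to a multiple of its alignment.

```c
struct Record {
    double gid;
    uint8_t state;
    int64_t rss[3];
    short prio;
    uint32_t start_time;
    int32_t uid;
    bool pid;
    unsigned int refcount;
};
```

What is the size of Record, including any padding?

0..8  gid  (8B, 8-aligned)
8..9  state  (1B, 1-aligned)
9..16  -- padding (7B)
16..40  rss  (24B, 8-aligned)
40..42  prio  (2B, 2-aligned)
42..44  -- padding (2B)
44..48  start_time  (4B, 4-aligned)
48..52  uid  (4B, 4-aligned)
52..53  pid  (1B, 1-aligned)
53..56  -- padding (3B)
56..60  refcount  (4B, 4-aligned)
60..64  -- tail padding (4B)
sizeof = 64, alignof = 8

64 bytes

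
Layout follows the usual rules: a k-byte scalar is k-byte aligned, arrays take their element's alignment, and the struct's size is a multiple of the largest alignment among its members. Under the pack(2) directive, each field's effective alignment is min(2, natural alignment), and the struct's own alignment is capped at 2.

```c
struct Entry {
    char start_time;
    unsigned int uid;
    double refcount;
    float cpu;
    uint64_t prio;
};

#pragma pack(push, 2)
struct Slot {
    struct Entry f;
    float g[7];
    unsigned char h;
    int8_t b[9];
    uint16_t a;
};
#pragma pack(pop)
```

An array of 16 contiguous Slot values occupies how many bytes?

Entry: start_time at 0 (size 1, align 1) → ends 1; pad 3 to align 4 for uid; uid at 4 (size 4, align 4) → ends 8; refcount at 8 (size 8, align 8) → ends 16; cpu at 16 (size 4, align 4) → ends 20; pad 4 to align 8 for prio; prio at 24 (size 8, align 8) → ends 32; total 32 bytes, alignment 8
f at 0 (size 32, align 2) → ends 32
g at 32 (size 28, align 2) → ends 60
h at 60 (size 1, align 1) → ends 61
b at 61 (size 9, align 1) → ends 70
a at 70 (size 2, align 2) → ends 72
total 72 bytes, alignment 2
array of 16: 16 × 72 = 1152

1152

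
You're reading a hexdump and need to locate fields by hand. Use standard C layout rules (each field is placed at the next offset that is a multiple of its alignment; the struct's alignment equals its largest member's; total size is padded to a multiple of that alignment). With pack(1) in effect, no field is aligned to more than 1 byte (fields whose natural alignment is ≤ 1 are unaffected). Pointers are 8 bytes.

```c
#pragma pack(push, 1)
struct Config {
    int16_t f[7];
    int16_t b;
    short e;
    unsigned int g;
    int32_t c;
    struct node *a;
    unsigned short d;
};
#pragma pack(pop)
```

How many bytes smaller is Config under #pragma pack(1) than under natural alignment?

12

natural layout:
  f at 0 (size 14, align 2) → ends 14
  b at 14 (size 2, align 2) → ends 16
  e at 16 (size 2, align 2) → ends 18
  pad 2 to align 4 for g
  g at 20 (size 4, align 4) → ends 24
  c at 24 (size 4, align 4) → ends 28
  pad 4 to align 8 for a
  a at 32 (size 8, align 8) → ends 40
  d at 40 (size 2, align 2) → ends 42
  tail pad 6 to reach multiple of 8
  total 48 bytes, alignment 8
packed(1) layout:
  f at 0 (size 14, align 1) → ends 14
  b at 14 (size 2, align 1) → ends 16
  e at 16 (size 2, align 1) → ends 18
  g at 18 (size 4, align 1) → ends 22
  c at 22 (size 4, align 1) → ends 26
  a at 26 (size 8, align 1) → ends 34
  d at 34 (size 2, align 1) → ends 36
  total 36 bytes, alignment 1
48 − 36 = 12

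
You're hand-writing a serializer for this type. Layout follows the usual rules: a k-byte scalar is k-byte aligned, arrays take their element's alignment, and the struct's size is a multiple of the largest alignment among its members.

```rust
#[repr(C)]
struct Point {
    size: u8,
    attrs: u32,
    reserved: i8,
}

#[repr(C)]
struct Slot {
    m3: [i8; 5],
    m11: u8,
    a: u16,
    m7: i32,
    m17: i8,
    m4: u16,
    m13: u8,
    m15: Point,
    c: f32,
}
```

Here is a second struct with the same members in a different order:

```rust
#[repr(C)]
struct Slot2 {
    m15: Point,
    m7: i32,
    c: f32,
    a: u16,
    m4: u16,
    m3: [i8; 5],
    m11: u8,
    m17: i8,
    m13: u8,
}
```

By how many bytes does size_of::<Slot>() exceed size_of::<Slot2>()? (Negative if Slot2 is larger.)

4

Point: size at 0 (size 1, align 1) → ends 1; pad 3 to align 4 for attrs; attrs at 4 (size 4, align 4) → ends 8; reserved at 8 (size 1, align 1) → ends 9; tail pad 3 to reach multiple of 4; total 12 bytes, alignment 4
m3 at 0 (size 5, align 1) → ends 5
m11 at 5 (size 1, align 1) → ends 6
a at 6 (size 2, align 2) → ends 8
m7 at 8 (size 4, align 4) → ends 12
m17 at 12 (size 1, align 1) → ends 13
pad 1 to align 2 for m4
m4 at 14 (size 2, align 2) → ends 16
m13 at 16 (size 1, align 1) → ends 17
pad 3 to align 4 for m15
m15 at 20 (size 12, align 4) → ends 32
c at 32 (size 4, align 4) → ends 36
total 36 bytes, alignment 4
— Slot2 —
m15 at 0 (size 12, align 4) → ends 12
m7 at 12 (size 4, align 4) → ends 16
c at 16 (size 4, align 4) → ends 20
a at 20 (size 2, align 2) → ends 22
m4 at 22 (size 2, align 2) → ends 24
m3 at 24 (size 5, align 1) → ends 29
m11 at 29 (size 1, align 1) → ends 30
m17 at 30 (size 1, align 1) → ends 31
m13 at 31 (size 1, align 1) → ends 32
total 32 bytes, alignment 4
36 − 32 = 4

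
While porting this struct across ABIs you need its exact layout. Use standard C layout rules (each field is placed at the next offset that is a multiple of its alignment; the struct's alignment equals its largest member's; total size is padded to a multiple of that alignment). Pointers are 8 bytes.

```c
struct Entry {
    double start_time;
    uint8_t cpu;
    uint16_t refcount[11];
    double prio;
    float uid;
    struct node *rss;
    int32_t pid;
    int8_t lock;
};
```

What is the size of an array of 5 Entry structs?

320

@0: start_time [8B, align 8] → 8
@8: cpu [1B, align 1] → 9
+1 pad (align 2)
@10: refcount [22B, align 2] → 32
@32: prio [8B, align 8] → 40
@40: uid [4B, align 4] → 44
+4 pad (align 8)
@48: rss [8B, align 8] → 56
@56: pid [4B, align 4] → 60
@60: lock [1B, align 1] → 61
+3 tail pad (align 8)
size 64, align 8
array of 5: 5 × 64 = 320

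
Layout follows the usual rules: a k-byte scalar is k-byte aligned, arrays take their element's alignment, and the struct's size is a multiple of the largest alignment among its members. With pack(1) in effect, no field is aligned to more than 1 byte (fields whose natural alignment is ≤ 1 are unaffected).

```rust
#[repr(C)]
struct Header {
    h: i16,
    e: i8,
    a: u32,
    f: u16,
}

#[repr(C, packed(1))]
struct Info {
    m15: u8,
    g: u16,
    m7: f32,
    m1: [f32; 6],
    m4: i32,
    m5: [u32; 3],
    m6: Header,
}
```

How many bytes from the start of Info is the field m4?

31

Header: 0..2  h  (2B, 2-aligned); 2..3  e  (1B, 1-aligned); 3..4  -- padding (1B); 4..8  a  (4B, 4-aligned); 8..10  f  (2B, 2-aligned); 10..12  -- tail padding (2B); sizeof = 12, alignof = 4
0..1  m15  (1B, 1-aligned)
1..3  g  (2B, 1-aligned)
3..7  m7  (4B, 1-aligned)
7..31  m1  (24B, 1-aligned)
31..35  m4  (4B, 1-aligned)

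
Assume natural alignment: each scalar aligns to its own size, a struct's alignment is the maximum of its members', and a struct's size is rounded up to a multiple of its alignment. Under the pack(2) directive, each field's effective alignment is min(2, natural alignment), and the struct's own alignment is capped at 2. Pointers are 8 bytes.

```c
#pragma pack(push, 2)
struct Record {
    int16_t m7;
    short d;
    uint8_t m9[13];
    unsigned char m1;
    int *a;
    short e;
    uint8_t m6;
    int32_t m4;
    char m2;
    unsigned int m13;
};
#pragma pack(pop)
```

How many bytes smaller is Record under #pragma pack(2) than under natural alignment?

natural layout:
  0..2  m7  (2B, 2-aligned)
  2..4  d  (2B, 2-aligned)
  4..17  m9  (13B, 1-aligned)
  17..18  m1  (1B, 1-aligned)
  18..24  -- padding (6B)
  24..32  a  (8B, 8-aligned)
  32..34  e  (2B, 2-aligned)
  34..35  m6  (1B, 1-aligned)
  35..36  -- padding (1B)
  36..40  m4  (4B, 4-aligned)
  40..41  m2  (1B, 1-aligned)
  41..44  -- padding (3B)
  44..48  m13  (4B, 4-aligned)
  sizeof = 48, alignof = 8
packed(2) layout:
  0..2  m7  (2B, 2-aligned)
  2..4  d  (2B, 2-aligned)
  4..17  m9  (13B, 1-aligned)
  17..18  m1  (1B, 1-aligned)
  18..26  a  (8B, 2-aligned)
  26..28  e  (2B, 2-aligned)
  28..29  m6  (1B, 1-aligned)
  29..30  -- padding (1B)
  30..34  m4  (4B, 2-aligned)
  34..35  m2  (1B, 1-aligned)
  35..36  -- padding (1B)
  36..40  m13  (4B, 2-aligned)
  sizeof = 40, alignof = 2
48 − 40 = 8

8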